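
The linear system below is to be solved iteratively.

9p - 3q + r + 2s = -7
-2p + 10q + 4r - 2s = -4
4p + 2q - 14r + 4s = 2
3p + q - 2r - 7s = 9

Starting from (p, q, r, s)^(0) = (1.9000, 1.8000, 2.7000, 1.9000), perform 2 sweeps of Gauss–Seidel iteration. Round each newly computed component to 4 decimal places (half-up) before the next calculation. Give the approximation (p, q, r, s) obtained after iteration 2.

(-0.7905, -0.9107, -1.0254, -1.4616)

Iteration 1:
  p = (-7 - (-3)·1.8000 - (1)·2.7000 - (2)·1.9000) / (9) = -0.9000
  q = (-4 - (-2)·-0.9000 - (4)·2.7000 - (-2)·1.9000) / (10) = -1.2800
  r = (2 - (4)·-0.9000 - (2)·-1.2800 - (4)·1.9000) / (-14) = -0.0400
  s = (9 - (3)·-0.9000 - (1)·-1.2800 - (-2)·-0.0400) / (-7) = -1.8429
Iteration 2:
  p = (-7 - (-3)·-1.2800 - (1)·-0.0400 - (2)·-1.8429) / (9) = -0.7905
  q = (-4 - (-2)·-0.7905 - (4)·-0.0400 - (-2)·-1.8429) / (10) = -0.9107
  r = (2 - (4)·-0.7905 - (2)·-0.9107 - (4)·-1.8429) / (-14) = -1.0254
  s = (9 - (3)·-0.7905 - (1)·-0.9107 - (-2)·-1.0254) / (-7) = -1.4616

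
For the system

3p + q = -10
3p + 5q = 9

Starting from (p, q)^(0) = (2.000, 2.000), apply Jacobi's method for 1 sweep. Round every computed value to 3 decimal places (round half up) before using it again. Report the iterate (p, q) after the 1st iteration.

(-4.000, 0.600)

Iteration 1:
  p = (-10 - (1)·2.000) / (3) = -4.000
  q = (9 - (3)·2.000) / (5) = 0.600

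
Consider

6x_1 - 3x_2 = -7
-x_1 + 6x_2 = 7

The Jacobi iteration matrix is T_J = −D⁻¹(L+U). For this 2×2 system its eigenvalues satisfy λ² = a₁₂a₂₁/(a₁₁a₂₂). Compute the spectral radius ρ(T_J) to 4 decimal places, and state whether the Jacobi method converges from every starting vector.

0.2887

a₁₂a₂₁/(a₁₁a₂₂) = (-3)·(-1) / ((6)·(6)) = 0.083333
ρ = √|0.083333| = √0.083333 = 0.2887
ρ < 1, so Jacobi converges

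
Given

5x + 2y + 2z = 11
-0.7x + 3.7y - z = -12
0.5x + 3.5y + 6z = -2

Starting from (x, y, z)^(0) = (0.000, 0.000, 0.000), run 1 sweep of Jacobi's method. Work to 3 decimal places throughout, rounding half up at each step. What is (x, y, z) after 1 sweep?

(2.200, -3.243, -0.333)

Iteration 1:
  x = (11 - (2)·0.000 - (2)·0.000) / (5) = 2.200
  y = (-12 - (-0.7)·0.000 - (-1)·0.000) / (3.7) = -3.243
  z = (-2 - (0.5)·0.000 - (3.5)·0.000) / (6) = -0.333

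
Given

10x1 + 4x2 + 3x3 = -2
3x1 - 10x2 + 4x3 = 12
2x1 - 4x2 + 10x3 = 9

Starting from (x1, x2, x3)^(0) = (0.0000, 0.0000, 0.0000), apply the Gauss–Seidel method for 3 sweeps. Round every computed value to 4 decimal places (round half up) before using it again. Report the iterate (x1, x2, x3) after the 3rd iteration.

(0.0467, -0.9956, 0.4924)

Iteration 1:
  x1 = (-2 - (4)·0.0000 - (3)·0.0000) / (10) = -0.2000
  x2 = (12 - (3)·-0.2000 - (4)·0.0000) / (-10) = -1.2600
  x3 = (9 - (2)·-0.2000 - (-4)·-1.2600) / (10) = 0.4360
Iteration 2:
  x1 = (-2 - (4)·-1.2600 - (3)·0.4360) / (10) = 0.1732
  x2 = (12 - (3)·0.1732 - (4)·0.4360) / (-10) = -0.9736
  x3 = (9 - (2)·0.1732 - (-4)·-0.9736) / (10) = 0.4759
Iteration 3:
  x1 = (-2 - (4)·-0.9736 - (3)·0.4759) / (10) = 0.0467
  x2 = (12 - (3)·0.0467 - (4)·0.4759) / (-10) = -0.9956
  x3 = (9 - (2)·0.0467 - (-4)·-0.9956) / (10) = 0.4924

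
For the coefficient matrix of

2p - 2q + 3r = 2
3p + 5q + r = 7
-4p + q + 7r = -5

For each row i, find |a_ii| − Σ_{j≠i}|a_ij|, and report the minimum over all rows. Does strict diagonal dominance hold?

-3

row 1: |2| − (2+3) = -3
row 2: |5| − (3+1) = 1
row 3: |7| − (4+1) = 2
minimum over rows = -3 → not strictly diagonally dominant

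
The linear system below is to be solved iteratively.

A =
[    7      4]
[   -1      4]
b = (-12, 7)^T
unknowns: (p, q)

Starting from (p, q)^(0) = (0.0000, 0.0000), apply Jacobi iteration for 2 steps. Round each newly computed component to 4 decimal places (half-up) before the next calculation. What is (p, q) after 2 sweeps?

Iteration 1:
  p = (-12 - (4)·0.0000) / (7) = -1.7143
  q = (7 - (-1)·0.0000) / (4) = 1.7500
Iteration 2:
  p = (-12 - (4)·1.7500) / (7) = -2.7143
  q = (7 - (-1)·-1.7143) / (4) = 1.3214

(-2.7143, 1.3214)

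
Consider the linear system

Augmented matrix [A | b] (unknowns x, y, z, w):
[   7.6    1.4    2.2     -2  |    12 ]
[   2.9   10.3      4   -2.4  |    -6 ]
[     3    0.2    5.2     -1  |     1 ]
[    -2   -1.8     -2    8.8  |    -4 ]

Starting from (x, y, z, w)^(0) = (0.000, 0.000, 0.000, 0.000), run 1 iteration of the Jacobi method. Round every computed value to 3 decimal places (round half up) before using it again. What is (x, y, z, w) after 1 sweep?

Iteration 1:
  x = (12 - (1.4)·0.000 - (2.2)·0.000 - (-2)·0.000) / (7.6) = 1.579
  y = (-6 - (2.9)·0.000 - (4)·0.000 - (-2.4)·0.000) / (10.3) = -0.583
  z = (1 - (3)·0.000 - (0.2)·0.000 - (-1)·0.000) / (5.2) = 0.192
  w = (-4 - (-2)·0.000 - (-1.8)·0.000 - (-2)·0.000) / (8.8) = -0.455

(1.579, -0.583, 0.192, -0.455)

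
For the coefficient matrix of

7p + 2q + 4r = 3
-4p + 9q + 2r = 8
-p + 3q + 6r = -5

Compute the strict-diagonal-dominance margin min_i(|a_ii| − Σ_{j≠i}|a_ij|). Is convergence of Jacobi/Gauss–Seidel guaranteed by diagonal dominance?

row 1: |7| − (2+4) = 1
row 2: |9| − (4+2) = 3
row 3: |6| − (1+3) = 2
minimum over rows = 1 → strictly diagonally dominant (convergence guaranteed)

1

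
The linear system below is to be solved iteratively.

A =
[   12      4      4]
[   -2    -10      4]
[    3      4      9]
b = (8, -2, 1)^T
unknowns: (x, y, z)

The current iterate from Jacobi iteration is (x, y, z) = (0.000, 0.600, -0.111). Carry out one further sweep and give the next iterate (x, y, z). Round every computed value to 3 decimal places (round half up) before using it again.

(0.504, 0.156, -0.156)

One sweep:
  x = (8 - (4)·0.600 - (4)·-0.111) / (12) = 0.504
  y = (-2 - (-2)·0.000 - (4)·-0.111) / (-10) = 0.156
  z = (1 - (3)·0.000 - (4)·0.600) / (9) = -0.156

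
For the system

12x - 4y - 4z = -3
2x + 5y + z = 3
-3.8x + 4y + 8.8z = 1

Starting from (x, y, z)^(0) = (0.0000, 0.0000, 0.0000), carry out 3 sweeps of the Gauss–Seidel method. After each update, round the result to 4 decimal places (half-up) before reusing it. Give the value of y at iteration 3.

0.6924

Iteration 1:
  x = (-3 - (-4)·0.0000 - (-4)·0.0000) / (12) = -0.2500
  y = (3 - (2)·-0.2500 - (1)·0.0000) / (5) = 0.7000
  z = (1 - (-3.8)·-0.2500 - (4)·0.7000) / (8.8) = -0.3125
Iteration 2:
  x = (-3 - (-4)·0.7000 - (-4)·-0.3125) / (12) = -0.1208
  y = (3 - (2)·-0.1208 - (1)·-0.3125) / (5) = 0.7108
  z = (1 - (-3.8)·-0.1208 - (4)·0.7108) / (8.8) = -0.2616
Iteration 3:
  x = (-3 - (-4)·0.7108 - (-4)·-0.2616) / (12) = -0.1003
  y = (3 - (2)·-0.1003 - (1)·-0.2616) / (5) = 0.6924
  z = (1 - (-3.8)·-0.1003 - (4)·0.6924) / (8.8) = -0.2444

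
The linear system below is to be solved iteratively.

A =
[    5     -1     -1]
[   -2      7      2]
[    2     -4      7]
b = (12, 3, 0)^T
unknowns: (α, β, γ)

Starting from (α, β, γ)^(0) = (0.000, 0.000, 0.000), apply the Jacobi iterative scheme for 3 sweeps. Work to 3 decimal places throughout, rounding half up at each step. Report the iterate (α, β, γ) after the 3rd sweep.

(2.535, 1.265, -0.074)

Iteration 1:
  α = (12 - (-1)·0.000 - (-1)·0.000) / (5) = 2.400
  β = (3 - (-2)·0.000 - (2)·0.000) / (7) = 0.429
  γ = (0 - (2)·0.000 - (-4)·0.000) / (7) = 0.000
Iteration 2:
  α = (12 - (-1)·0.429 - (-1)·0.000) / (5) = 2.486
  β = (3 - (-2)·2.400 - (2)·0.000) / (7) = 1.114
  γ = (0 - (2)·2.400 - (-4)·0.429) / (7) = -0.441
Iteration 3:
  α = (12 - (-1)·1.114 - (-1)·-0.441) / (5) = 2.535
  β = (3 - (-2)·2.486 - (2)·-0.441) / (7) = 1.265
  γ = (0 - (2)·2.486 - (-4)·1.114) / (7) = -0.074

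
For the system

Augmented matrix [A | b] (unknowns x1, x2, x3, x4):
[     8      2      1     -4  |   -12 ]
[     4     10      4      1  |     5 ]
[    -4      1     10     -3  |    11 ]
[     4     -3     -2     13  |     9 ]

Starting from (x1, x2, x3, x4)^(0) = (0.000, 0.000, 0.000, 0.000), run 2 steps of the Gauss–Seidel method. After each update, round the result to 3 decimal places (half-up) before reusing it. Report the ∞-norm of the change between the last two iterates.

Iteration 1:
  x1 = (-12 - (2)·0.000 - (1)·0.000 - (-4)·0.000) / (8) = -1.500
  x2 = (5 - (4)·-1.500 - (4)·0.000 - (1)·0.000) / (10) = 1.100
  x3 = (11 - (-4)·-1.500 - (1)·1.100 - (-3)·0.000) / (10) = 0.390
  x4 = (9 - (4)·-1.500 - (-3)·1.100 - (-2)·0.390) / (13) = 1.468
Iteration 2:
  x1 = (-12 - (2)·1.100 - (1)·0.390 - (-4)·1.468) / (8) = -1.090
  x2 = (5 - (4)·-1.090 - (4)·0.390 - (1)·1.468) / (10) = 0.633
  x3 = (11 - (-4)·-1.090 - (1)·0.633 - (-3)·1.468) / (10) = 1.041
  x4 = (9 - (4)·-1.090 - (-3)·0.633 - (-2)·1.041) / (13) = 1.334
Change: (0.410, -0.467, 0.651, -0.134) → max |·| = 0.651

0.651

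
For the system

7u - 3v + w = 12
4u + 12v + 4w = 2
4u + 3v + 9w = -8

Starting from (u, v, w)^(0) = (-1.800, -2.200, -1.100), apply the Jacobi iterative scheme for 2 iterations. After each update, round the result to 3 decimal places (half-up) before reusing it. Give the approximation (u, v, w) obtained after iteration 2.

Iteration 1:
  u = (12 - (-3)·-2.200 - (1)·-1.100) / (7) = 0.929
  v = (2 - (4)·-1.800 - (4)·-1.100) / (12) = 1.133
  w = (-8 - (4)·-1.800 - (3)·-2.200) / (9) = 0.644
Iteration 2:
  u = (12 - (-3)·1.133 - (1)·0.644) / (7) = 2.108
  v = (2 - (4)·0.929 - (4)·0.644) / (12) = -0.358
  w = (-8 - (4)·0.929 - (3)·1.133) / (9) = -1.679

(2.108, -0.358, -1.679)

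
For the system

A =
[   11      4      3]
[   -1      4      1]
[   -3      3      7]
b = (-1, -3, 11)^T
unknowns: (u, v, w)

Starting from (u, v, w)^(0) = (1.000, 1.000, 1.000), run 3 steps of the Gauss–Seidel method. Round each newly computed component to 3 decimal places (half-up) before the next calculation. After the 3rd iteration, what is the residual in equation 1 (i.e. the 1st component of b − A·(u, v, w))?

0.295

Iteration 1:
  u = (-1 - (4)·1.000 - (3)·1.000) / (11) = -0.727
  v = (-3 - (-1)·-0.727 - (1)·1.000) / (4) = -1.182
  w = (11 - (-3)·-0.727 - (3)·-1.182) / (7) = 1.766
Iteration 2:
  u = (-1 - (4)·-1.182 - (3)·1.766) / (11) = -0.143
  v = (-3 - (-1)·-0.143 - (1)·1.766) / (4) = -1.227
  w = (11 - (-3)·-0.143 - (3)·-1.227) / (7) = 2.036
Iteration 3:
  u = (-1 - (4)·-1.227 - (3)·2.036) / (11) = -0.200
  v = (-3 - (-1)·-0.200 - (1)·2.036) / (4) = -1.309
  w = (11 - (-3)·-0.200 - (3)·-1.309) / (7) = 2.047
Residual b − A·x = (0.295, -0.011, -0.002)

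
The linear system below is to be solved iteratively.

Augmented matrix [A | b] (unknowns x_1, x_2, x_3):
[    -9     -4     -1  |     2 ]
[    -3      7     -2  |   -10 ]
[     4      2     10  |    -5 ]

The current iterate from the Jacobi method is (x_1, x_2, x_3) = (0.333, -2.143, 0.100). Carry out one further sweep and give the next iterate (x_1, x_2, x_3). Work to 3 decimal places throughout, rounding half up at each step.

(0.719, -1.257, -0.205)

One sweep:
  x_1 = (2 - (-4)·-2.143 - (-1)·0.100) / (-9) = 0.719
  x_2 = (-10 - (-3)·0.333 - (-2)·0.100) / (7) = -1.257
  x_3 = (-5 - (4)·0.333 - (2)·-2.143) / (10) = -0.205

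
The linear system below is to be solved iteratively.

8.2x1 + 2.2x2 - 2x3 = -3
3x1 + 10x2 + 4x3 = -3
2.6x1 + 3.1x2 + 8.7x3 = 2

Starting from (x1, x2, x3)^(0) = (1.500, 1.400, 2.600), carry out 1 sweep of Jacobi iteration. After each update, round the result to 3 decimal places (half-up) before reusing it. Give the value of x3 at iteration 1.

-0.717

Iteration 1:
  x1 = (-3 - (2.2)·1.400 - (-2)·2.600) / (8.2) = -0.107
  x2 = (-3 - (3)·1.500 - (4)·2.600) / (10) = -1.790
  x3 = (2 - (2.6)·1.500 - (3.1)·1.400) / (8.7) = -0.717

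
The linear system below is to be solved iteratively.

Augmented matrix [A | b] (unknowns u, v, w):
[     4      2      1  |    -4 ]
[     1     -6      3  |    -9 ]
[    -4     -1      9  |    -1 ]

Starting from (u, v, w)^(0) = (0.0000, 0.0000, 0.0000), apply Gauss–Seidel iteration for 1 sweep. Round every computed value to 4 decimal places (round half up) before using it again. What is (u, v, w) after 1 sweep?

Iteration 1:
  u = (-4 - (2)·0.0000 - (1)·0.0000) / (4) = -1.0000
  v = (-9 - (1)·-1.0000 - (3)·0.0000) / (-6) = 1.3333
  w = (-1 - (-4)·-1.0000 - (-1)·1.3333) / (9) = -0.4074

(-1.0000, 1.3333, -0.4074)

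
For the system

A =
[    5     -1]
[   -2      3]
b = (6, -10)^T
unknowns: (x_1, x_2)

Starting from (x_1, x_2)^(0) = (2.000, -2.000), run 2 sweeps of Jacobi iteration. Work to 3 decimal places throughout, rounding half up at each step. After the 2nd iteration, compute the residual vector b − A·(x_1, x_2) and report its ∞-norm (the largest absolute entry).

0.800

Iteration 1:
  x_1 = (6 - (-1)·-2.000) / (5) = 0.800
  x_2 = (-10 - (-2)·2.000) / (3) = -2.000
Iteration 2:
  x_1 = (6 - (-1)·-2.000) / (5) = 0.800
  x_2 = (-10 - (-2)·0.800) / (3) = -2.800
Residual b − A·x = (-0.800, 0.000); ∞-norm = 0.800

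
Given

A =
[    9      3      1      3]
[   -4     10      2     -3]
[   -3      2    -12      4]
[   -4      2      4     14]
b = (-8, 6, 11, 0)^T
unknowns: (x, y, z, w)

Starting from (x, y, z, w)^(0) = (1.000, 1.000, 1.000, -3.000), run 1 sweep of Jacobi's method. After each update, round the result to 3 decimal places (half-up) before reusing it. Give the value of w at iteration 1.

Iteration 1:
  x = (-8 - (3)·1.000 - (1)·1.000 - (3)·-3.000) / (9) = -0.333
  y = (6 - (-4)·1.000 - (2)·1.000 - (-3)·-3.000) / (10) = -0.100
  z = (11 - (-3)·1.000 - (2)·1.000 - (4)·-3.000) / (-12) = -2.000
  w = (0 - (-4)·1.000 - (2)·1.000 - (4)·1.000) / (14) = -0.143

-0.143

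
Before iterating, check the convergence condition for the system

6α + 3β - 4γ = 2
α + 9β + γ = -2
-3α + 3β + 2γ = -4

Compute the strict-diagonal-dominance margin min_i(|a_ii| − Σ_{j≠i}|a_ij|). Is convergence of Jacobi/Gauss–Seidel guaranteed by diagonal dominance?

-4

row 1: |6| − (3+4) = -1
row 2: |9| − (1+1) = 7
row 3: |2| − (3+3) = -4
minimum over rows = -4 → not strictly diagonally dominant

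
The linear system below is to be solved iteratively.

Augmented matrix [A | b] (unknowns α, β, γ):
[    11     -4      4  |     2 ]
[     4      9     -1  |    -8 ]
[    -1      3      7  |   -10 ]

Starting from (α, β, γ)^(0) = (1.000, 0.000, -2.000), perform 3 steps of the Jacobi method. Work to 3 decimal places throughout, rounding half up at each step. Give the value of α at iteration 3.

Iteration 1:
  α = (2 - (-4)·0.000 - (4)·-2.000) / (11) = 0.909
  β = (-8 - (4)·1.000 - (-1)·-2.000) / (9) = -1.556
  γ = (-10 - (-1)·1.000 - (3)·0.000) / (7) = -1.286
Iteration 2:
  α = (2 - (-4)·-1.556 - (4)·-1.286) / (11) = 0.084
  β = (-8 - (4)·0.909 - (-1)·-1.286) / (9) = -1.436
  γ = (-10 - (-1)·0.909 - (3)·-1.556) / (7) = -0.632
Iteration 3:
  α = (2 - (-4)·-1.436 - (4)·-0.632) / (11) = -0.111
  β = (-8 - (4)·0.084 - (-1)·-0.632) / (9) = -0.996
  γ = (-10 - (-1)·0.084 - (3)·-1.436) / (7) = -0.801

-0.111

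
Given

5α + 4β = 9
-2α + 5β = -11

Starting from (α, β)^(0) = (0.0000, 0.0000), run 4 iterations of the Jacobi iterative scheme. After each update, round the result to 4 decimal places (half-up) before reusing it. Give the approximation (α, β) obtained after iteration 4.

(2.4208, -1.0064)

Iteration 1:
  α = (9 - (4)·0.0000) / (5) = 1.8000
  β = (-11 - (-2)·0.0000) / (5) = -2.2000
Iteration 2:
  α = (9 - (4)·-2.2000) / (5) = 3.5600
  β = (-11 - (-2)·1.8000) / (5) = -1.4800
Iteration 3:
  α = (9 - (4)·-1.4800) / (5) = 2.9840
  β = (-11 - (-2)·3.5600) / (5) = -0.7760
Iteration 4:
  α = (9 - (4)·-0.7760) / (5) = 2.4208
  β = (-11 - (-2)·2.9840) / (5) = -1.0064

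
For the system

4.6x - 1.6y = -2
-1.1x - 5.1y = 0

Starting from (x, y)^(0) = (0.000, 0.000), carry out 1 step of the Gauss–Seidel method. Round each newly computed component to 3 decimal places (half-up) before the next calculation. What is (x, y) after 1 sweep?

Iteration 1:
  x = (-2 - (-1.6)·0.000) / (4.6) = -0.435
  y = (0 - (-1.1)·-0.435) / (-5.1) = 0.094

(-0.435, 0.094)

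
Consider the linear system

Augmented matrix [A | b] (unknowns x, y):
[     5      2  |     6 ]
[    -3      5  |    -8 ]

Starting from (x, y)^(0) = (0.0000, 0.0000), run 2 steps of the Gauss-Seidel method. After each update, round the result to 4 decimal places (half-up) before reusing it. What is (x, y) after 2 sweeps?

(1.5520, -0.6688)

Iteration 1:
  x = (6 - (2)·0.0000) / (5) = 1.2000
  y = (-8 - (-3)·1.2000) / (5) = -0.8800
Iteration 2:
  x = (6 - (2)·-0.8800) / (5) = 1.5520
  y = (-8 - (-3)·1.5520) / (5) = -0.6688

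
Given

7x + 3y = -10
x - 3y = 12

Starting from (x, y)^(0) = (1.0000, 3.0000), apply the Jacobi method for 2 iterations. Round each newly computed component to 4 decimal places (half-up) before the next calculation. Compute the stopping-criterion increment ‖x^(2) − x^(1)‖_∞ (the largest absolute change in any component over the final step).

Iteration 1:
  x = (-10 - (3)·3.0000) / (7) = -2.7143
  y = (12 - (1)·1.0000) / (-3) = -3.6667
Iteration 2:
  x = (-10 - (3)·-3.6667) / (7) = 0.1429
  y = (12 - (1)·-2.7143) / (-3) = -4.9048
Change: (2.8572, -1.2381) → max |·| = 2.8572

2.8572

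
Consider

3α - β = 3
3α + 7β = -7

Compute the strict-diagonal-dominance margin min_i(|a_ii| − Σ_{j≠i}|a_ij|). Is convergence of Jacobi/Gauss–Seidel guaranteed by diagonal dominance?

2

row 1: |3| − (1) = 2
row 2: |7| − (3) = 4
minimum over rows = 2 → strictly diagonally dominant (convergence guaranteed)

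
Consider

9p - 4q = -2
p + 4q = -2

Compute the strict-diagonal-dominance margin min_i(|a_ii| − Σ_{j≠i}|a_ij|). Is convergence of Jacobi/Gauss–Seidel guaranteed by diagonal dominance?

3

row 1: |9| − (4) = 5
row 2: |4| − (1) = 3
minimum over rows = 3 → strictly diagonally dominant (convergence guaranteed)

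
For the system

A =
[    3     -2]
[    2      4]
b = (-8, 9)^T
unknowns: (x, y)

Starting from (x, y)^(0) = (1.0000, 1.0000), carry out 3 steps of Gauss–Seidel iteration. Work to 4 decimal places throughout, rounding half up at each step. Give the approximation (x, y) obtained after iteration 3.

Iteration 1:
  x = (-8 - (-2)·1.0000) / (3) = -2.0000
  y = (9 - (2)·-2.0000) / (4) = 3.2500
Iteration 2:
  x = (-8 - (-2)·3.2500) / (3) = -0.5000
  y = (9 - (2)·-0.5000) / (4) = 2.5000
Iteration 3:
  x = (-8 - (-2)·2.5000) / (3) = -1.0000
  y = (9 - (2)·-1.0000) / (4) = 2.7500

(-1.0000, 2.7500)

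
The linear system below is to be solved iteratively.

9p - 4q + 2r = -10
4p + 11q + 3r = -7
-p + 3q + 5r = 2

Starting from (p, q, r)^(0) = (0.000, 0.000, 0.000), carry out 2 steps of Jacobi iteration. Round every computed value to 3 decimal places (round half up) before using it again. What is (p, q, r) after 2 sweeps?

Iteration 1:
  p = (-10 - (-4)·0.000 - (2)·0.000) / (9) = -1.111
  q = (-7 - (4)·0.000 - (3)·0.000) / (11) = -0.636
  r = (2 - (-1)·0.000 - (3)·0.000) / (5) = 0.400
Iteration 2:
  p = (-10 - (-4)·-0.636 - (2)·0.400) / (9) = -1.483
  q = (-7 - (4)·-1.111 - (3)·0.400) / (11) = -0.341
  r = (2 - (-1)·-1.111 - (3)·-0.636) / (5) = 0.559

(-1.483, -0.341, 0.559)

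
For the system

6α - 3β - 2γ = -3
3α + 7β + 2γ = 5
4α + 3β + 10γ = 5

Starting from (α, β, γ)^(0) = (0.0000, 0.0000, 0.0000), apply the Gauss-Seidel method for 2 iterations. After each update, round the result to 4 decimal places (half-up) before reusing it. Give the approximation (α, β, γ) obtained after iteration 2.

(0.1048, 0.5490, 0.2934)

Iteration 1:
  α = (-3 - (-3)·0.0000 - (-2)·0.0000) / (6) = -0.5000
  β = (5 - (3)·-0.5000 - (2)·0.0000) / (7) = 0.9286
  γ = (5 - (4)·-0.5000 - (3)·0.9286) / (10) = 0.4214
Iteration 2:
  α = (-3 - (-3)·0.9286 - (-2)·0.4214) / (6) = 0.1048
  β = (5 - (3)·0.1048 - (2)·0.4214) / (7) = 0.5490
  γ = (5 - (4)·0.1048 - (3)·0.5490) / (10) = 0.2934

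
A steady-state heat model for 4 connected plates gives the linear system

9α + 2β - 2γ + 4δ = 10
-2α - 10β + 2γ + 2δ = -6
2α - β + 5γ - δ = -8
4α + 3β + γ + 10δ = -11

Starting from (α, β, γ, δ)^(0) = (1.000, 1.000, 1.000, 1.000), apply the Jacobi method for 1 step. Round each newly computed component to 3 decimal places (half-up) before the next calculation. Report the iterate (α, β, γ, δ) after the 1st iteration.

(0.667, 0.800, -1.600, -1.900)

Iteration 1:
  α = (10 - (2)·1.000 - (-2)·1.000 - (4)·1.000) / (9) = 0.667
  β = (-6 - (-2)·1.000 - (2)·1.000 - (2)·1.000) / (-10) = 0.800
  γ = (-8 - (2)·1.000 - (-1)·1.000 - (-1)·1.000) / (5) = -1.600
  δ = (-11 - (4)·1.000 - (3)·1.000 - (1)·1.000) / (10) = -1.900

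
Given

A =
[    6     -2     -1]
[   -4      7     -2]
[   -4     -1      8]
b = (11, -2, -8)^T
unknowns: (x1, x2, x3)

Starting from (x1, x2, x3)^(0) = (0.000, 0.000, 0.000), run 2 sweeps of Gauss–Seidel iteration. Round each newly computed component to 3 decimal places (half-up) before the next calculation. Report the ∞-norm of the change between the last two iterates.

Iteration 1:
  x1 = (11 - (-2)·0.000 - (-1)·0.000) / (6) = 1.833
  x2 = (-2 - (-4)·1.833 - (-2)·0.000) / (7) = 0.762
  x3 = (-8 - (-4)·1.833 - (-1)·0.762) / (8) = 0.012
Iteration 2:
  x1 = (11 - (-2)·0.762 - (-1)·0.012) / (6) = 2.089
  x2 = (-2 - (-4)·2.089 - (-2)·0.012) / (7) = 0.911
  x3 = (-8 - (-4)·2.089 - (-1)·0.911) / (8) = 0.158
Change: (0.256, 0.149, 0.146) → max |·| = 0.256

0.256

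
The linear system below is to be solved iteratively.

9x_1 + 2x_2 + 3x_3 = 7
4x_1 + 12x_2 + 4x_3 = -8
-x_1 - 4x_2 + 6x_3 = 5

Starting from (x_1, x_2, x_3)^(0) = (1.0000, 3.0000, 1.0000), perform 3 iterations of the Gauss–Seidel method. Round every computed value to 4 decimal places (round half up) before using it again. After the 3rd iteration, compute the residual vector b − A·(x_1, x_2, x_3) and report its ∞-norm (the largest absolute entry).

0.1449

Iteration 1:
  x_1 = (7 - (2)·3.0000 - (3)·1.0000) / (9) = -0.2222
  x_2 = (-8 - (4)·-0.2222 - (4)·1.0000) / (12) = -0.9259
  x_3 = (5 - (-1)·-0.2222 - (-4)·-0.9259) / (6) = 0.1790
Iteration 2:
  x_1 = (7 - (2)·-0.9259 - (3)·0.1790) / (9) = 0.9239
  x_2 = (-8 - (4)·0.9239 - (4)·0.1790) / (12) = -1.0343
  x_3 = (5 - (-1)·0.9239 - (-4)·-1.0343) / (6) = 0.2978
Iteration 3:
  x_1 = (7 - (2)·-1.0343 - (3)·0.2978) / (9) = 0.9084
  x_2 = (-8 - (4)·0.9084 - (4)·0.2978) / (12) = -1.0687
  x_3 = (5 - (-1)·0.9084 - (-4)·-1.0687) / (6) = 0.2723
Residual b − A·x = (0.1449, 0.1016, -0.0002); ∞-norm = 0.1449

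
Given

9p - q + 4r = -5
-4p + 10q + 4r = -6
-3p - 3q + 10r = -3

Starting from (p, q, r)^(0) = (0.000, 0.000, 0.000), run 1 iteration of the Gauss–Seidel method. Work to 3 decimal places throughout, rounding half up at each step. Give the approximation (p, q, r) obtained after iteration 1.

Iteration 1:
  p = (-5 - (-1)·0.000 - (4)·0.000) / (9) = -0.556
  q = (-6 - (-4)·-0.556 - (4)·0.000) / (10) = -0.822
  r = (-3 - (-3)·-0.556 - (-3)·-0.822) / (10) = -0.713

(-0.556, -0.822, -0.713)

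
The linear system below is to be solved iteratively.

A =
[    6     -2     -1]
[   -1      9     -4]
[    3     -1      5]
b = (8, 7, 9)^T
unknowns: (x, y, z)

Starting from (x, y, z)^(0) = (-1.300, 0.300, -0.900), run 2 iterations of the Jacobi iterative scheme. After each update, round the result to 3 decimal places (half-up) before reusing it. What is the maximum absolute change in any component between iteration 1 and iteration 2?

1.861

Iteration 1:
  x = (8 - (-2)·0.300 - (-1)·-0.900) / (6) = 1.283
  y = (7 - (-1)·-1.300 - (-4)·-0.900) / (9) = 0.233
  z = (9 - (3)·-1.300 - (-1)·0.300) / (5) = 2.640
Iteration 2:
  x = (8 - (-2)·0.233 - (-1)·2.640) / (6) = 1.851
  y = (7 - (-1)·1.283 - (-4)·2.640) / (9) = 2.094
  z = (9 - (3)·1.283 - (-1)·0.233) / (5) = 1.077
Change: (0.568, 1.861, -1.563) → max |·| = 1.861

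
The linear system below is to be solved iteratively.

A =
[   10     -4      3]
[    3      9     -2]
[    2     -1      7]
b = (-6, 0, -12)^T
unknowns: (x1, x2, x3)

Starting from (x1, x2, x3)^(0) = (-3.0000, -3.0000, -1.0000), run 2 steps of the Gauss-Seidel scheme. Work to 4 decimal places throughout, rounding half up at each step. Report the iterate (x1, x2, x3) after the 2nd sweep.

(-0.1151, -0.2385, -1.7155)

Iteration 1:
  x1 = (-6 - (-4)·-3.0000 - (3)·-1.0000) / (10) = -1.5000
  x2 = (0 - (3)·-1.5000 - (-2)·-1.0000) / (9) = 0.2778
  x3 = (-12 - (2)·-1.5000 - (-1)·0.2778) / (7) = -1.2460
Iteration 2:
  x1 = (-6 - (-4)·0.2778 - (3)·-1.2460) / (10) = -0.1151
  x2 = (0 - (3)·-0.1151 - (-2)·-1.2460) / (9) = -0.2385
  x3 = (-12 - (2)·-0.1151 - (-1)·-0.2385) / (7) = -1.7155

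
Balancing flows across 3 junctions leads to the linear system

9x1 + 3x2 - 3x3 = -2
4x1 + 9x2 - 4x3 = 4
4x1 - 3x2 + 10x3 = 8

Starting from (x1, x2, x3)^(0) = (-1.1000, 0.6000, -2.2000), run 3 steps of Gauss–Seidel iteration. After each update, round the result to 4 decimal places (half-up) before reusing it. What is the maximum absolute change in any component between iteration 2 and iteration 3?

Iteration 1:
  x1 = (-2 - (3)·0.6000 - (-3)·-2.2000) / (9) = -1.1556
  x2 = (4 - (4)·-1.1556 - (-4)·-2.2000) / (9) = -0.0197
  x3 = (8 - (4)·-1.1556 - (-3)·-0.0197) / (10) = 1.2563
Iteration 2:
  x1 = (-2 - (3)·-0.0197 - (-3)·1.2563) / (9) = 0.2031
  x2 = (4 - (4)·0.2031 - (-4)·1.2563) / (9) = 0.9125
  x3 = (8 - (4)·0.2031 - (-3)·0.9125) / (10) = 0.9925
Iteration 3:
  x1 = (-2 - (3)·0.9125 - (-3)·0.9925) / (9) = -0.1956
  x2 = (4 - (4)·-0.1956 - (-4)·0.9925) / (9) = 0.9725
  x3 = (8 - (4)·-0.1956 - (-3)·0.9725) / (10) = 1.1700
Change: (-0.3987, 0.0600, 0.1775) → max |·| = 0.3987

0.3987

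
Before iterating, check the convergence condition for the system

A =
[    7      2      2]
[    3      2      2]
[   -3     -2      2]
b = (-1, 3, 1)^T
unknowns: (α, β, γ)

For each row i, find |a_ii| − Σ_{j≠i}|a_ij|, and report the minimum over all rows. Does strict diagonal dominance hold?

row 1: |7| − (2+2) = 3
row 2: |2| − (3+2) = -3
row 3: |2| − (3+2) = -3
minimum over rows = -3 → not strictly diagonally dominant

-3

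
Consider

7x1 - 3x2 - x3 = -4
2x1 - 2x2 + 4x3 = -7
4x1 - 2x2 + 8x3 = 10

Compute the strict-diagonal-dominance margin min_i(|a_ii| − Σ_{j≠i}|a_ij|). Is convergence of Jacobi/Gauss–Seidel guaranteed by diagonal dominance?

-4

row 1: |7| − (3+1) = 3
row 2: |-2| − (2+4) = -4
row 3: |8| − (4+2) = 2
minimum over rows = -4 → not strictly diagonally dominant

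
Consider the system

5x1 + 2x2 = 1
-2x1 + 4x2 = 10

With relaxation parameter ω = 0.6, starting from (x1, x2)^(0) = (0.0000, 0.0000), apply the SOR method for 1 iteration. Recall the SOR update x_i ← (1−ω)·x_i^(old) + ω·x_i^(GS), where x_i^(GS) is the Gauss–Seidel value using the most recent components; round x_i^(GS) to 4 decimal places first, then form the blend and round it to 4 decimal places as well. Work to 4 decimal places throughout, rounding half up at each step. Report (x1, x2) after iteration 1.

(0.1200, 1.5360)

Iteration 1:
  x1: GS value = (1 - (2)·0.0000) / (5) = 0.2000;  x1 ← (1−ω)·0.0000 + ω·0.2000 = 0.1200
  x2: GS value = (10 - (-2)·0.1200) / (4) = 2.5600;  x2 ← (1−ω)·0.0000 + ω·2.5600 = 1.5360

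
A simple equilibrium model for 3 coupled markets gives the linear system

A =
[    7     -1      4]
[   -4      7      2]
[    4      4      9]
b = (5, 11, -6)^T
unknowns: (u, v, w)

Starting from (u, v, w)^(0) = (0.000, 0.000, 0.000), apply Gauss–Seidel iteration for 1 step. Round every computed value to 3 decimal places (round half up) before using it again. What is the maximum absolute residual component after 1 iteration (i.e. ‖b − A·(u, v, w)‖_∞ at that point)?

9.437

Iteration 1:
  u = (5 - (-1)·0.000 - (4)·0.000) / (7) = 0.714
  v = (11 - (-4)·0.714 - (2)·0.000) / (7) = 1.979
  w = (-6 - (4)·0.714 - (4)·1.979) / (9) = -1.864
Residual b − A·x = (9.437, 3.731, 0.004); ∞-norm = 9.437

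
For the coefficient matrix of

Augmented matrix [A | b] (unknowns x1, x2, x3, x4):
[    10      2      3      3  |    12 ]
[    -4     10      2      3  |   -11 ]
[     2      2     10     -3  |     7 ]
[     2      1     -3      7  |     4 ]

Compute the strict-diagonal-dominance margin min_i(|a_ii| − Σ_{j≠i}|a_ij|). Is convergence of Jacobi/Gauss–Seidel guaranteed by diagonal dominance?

1

row 1: |10| − (2+3+3) = 2
row 2: |10| − (4+2+3) = 1
row 3: |10| − (2+2+3) = 3
row 4: |7| − (2+1+3) = 1
minimum over rows = 1 → strictly diagonally dominant (convergence guaranteed)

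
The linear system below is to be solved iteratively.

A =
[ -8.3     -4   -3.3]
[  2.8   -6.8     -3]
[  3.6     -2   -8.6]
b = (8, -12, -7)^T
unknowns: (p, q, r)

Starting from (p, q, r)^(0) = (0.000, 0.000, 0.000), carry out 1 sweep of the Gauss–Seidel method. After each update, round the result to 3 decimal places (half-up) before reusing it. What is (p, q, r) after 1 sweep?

Iteration 1:
  p = (8 - (-4)·0.000 - (-3.3)·0.000) / (-8.3) = -0.964
  q = (-12 - (2.8)·-0.964 - (-3)·0.000) / (-6.8) = 1.368
  r = (-7 - (3.6)·-0.964 - (-2)·1.368) / (-8.6) = 0.092

(-0.964, 1.368, 0.092)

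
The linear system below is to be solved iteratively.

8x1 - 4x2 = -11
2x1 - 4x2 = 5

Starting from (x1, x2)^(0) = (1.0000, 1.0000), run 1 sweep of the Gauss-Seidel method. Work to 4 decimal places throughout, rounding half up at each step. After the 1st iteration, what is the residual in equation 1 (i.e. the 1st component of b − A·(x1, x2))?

-10.7500

Iteration 1:
  x1 = (-11 - (-4)·1.0000) / (8) = -0.8750
  x2 = (5 - (2)·-0.8750) / (-4) = -1.6875
Residual b − A·x = (-10.7500, 0.0000)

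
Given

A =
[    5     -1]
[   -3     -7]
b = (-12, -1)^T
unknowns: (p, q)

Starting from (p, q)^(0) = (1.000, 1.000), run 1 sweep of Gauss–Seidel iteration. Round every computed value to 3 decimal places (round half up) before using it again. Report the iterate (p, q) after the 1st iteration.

(-2.200, 1.086)

Iteration 1:
  p = (-12 - (-1)·1.000) / (5) = -2.200
  q = (-1 - (-3)·-2.200) / (-7) = 1.086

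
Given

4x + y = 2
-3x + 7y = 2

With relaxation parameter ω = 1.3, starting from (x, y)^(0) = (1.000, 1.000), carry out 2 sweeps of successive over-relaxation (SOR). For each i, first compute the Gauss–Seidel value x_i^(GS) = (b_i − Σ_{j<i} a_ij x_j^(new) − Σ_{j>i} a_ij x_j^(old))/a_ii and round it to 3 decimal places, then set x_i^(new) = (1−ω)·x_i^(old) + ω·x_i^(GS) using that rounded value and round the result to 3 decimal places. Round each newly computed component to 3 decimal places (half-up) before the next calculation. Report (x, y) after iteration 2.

Iteration 1:
  x: GS value = (2 - (1)·1.000) / (4) = 0.250;  x ← (1−ω)·1.000 + ω·0.250 = 0.025
  y: GS value = (2 - (-3)·0.025) / (7) = 0.296;  y ← (1−ω)·1.000 + ω·0.296 = 0.085
Iteration 2:
  x: GS value = (2 - (1)·0.085) / (4) = 0.479;  x ← (1−ω)·0.025 + ω·0.479 = 0.615
  y: GS value = (2 - (-3)·0.615) / (7) = 0.549;  y ← (1−ω)·0.085 + ω·0.549 = 0.688

(0.615, 0.688)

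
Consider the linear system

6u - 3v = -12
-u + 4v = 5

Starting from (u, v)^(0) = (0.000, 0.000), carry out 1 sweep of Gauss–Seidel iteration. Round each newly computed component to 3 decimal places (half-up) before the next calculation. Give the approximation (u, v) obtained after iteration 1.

(-2.000, 0.750)

Iteration 1:
  u = (-12 - (-3)·0.000) / (6) = -2.000
  v = (5 - (-1)·-2.000) / (4) = 0.750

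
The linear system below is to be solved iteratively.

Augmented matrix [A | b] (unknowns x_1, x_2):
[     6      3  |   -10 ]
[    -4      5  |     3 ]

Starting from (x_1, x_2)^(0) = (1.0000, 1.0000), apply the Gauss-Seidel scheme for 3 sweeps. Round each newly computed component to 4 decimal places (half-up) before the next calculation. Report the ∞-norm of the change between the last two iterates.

0.4267

Iteration 1:
  x_1 = (-10 - (3)·1.0000) / (6) = -2.1667
  x_2 = (3 - (-4)·-2.1667) / (5) = -1.1334
Iteration 2:
  x_1 = (-10 - (3)·-1.1334) / (6) = -1.1000
  x_2 = (3 - (-4)·-1.1000) / (5) = -0.2800
Iteration 3:
  x_1 = (-10 - (3)·-0.2800) / (6) = -1.5267
  x_2 = (3 - (-4)·-1.5267) / (5) = -0.6214
Change: (-0.4267, -0.3414) → max |·| = 0.4267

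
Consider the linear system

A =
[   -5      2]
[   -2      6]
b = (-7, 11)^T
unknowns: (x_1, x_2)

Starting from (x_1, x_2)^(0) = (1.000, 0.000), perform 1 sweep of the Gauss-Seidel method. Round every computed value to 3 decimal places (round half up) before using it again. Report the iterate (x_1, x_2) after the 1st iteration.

(1.400, 2.300)

Iteration 1:
  x_1 = (-7 - (2)·0.000) / (-5) = 1.400
  x_2 = (11 - (-2)·1.400) / (6) = 2.300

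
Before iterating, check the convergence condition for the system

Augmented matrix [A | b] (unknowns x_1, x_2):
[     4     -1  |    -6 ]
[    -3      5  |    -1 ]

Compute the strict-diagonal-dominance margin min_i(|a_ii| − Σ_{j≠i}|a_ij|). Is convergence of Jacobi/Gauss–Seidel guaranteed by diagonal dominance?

row 1: |4| − (1) = 3
row 2: |5| − (3) = 2
minimum over rows = 2 → strictly diagonally dominant (convergence guaranteed)

2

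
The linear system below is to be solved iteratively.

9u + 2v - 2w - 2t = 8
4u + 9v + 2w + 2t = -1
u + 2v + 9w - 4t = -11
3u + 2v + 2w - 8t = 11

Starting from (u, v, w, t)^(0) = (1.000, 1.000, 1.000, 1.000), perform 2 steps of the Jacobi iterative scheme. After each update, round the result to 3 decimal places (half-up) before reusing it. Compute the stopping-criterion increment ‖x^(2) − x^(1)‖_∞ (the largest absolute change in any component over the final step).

Iteration 1:
  u = (8 - (2)·1.000 - (-2)·1.000 - (-2)·1.000) / (9) = 1.111
  v = (-1 - (4)·1.000 - (2)·1.000 - (2)·1.000) / (9) = -1.000
  w = (-11 - (1)·1.000 - (2)·1.000 - (-4)·1.000) / (9) = -1.111
  t = (11 - (3)·1.000 - (2)·1.000 - (2)·1.000) / (-8) = -0.500
Iteration 2:
  u = (8 - (2)·-1.000 - (-2)·-1.111 - (-2)·-0.500) / (9) = 0.753
  v = (-1 - (4)·1.111 - (2)·-1.111 - (2)·-0.500) / (9) = -0.247
  w = (-11 - (1)·1.111 - (2)·-1.000 - (-4)·-0.500) / (9) = -1.346
  t = (11 - (3)·1.111 - (2)·-1.000 - (2)·-1.111) / (-8) = -1.486
Change: (-0.358, 0.753, -0.235, -0.986) → max |·| = 0.986

0.986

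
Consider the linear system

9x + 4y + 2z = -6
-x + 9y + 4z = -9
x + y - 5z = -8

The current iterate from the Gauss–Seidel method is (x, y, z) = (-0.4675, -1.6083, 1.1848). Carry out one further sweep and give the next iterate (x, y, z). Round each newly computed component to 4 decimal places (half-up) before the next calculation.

(-0.2152, -1.5505, 1.2469)

One sweep:
  x = (-6 - (4)·-1.6083 - (2)·1.1848) / (9) = -0.2152
  y = (-9 - (-1)·-0.2152 - (4)·1.1848) / (9) = -1.5505
  z = (-8 - (1)·-0.2152 - (1)·-1.5505) / (-5) = 1.2469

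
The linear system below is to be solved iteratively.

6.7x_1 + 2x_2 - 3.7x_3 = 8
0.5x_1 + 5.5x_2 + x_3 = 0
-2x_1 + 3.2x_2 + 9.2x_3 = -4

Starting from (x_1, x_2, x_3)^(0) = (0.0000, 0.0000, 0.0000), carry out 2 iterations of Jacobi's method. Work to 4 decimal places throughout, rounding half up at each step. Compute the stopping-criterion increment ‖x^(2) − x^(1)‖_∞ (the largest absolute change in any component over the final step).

0.2596

Iteration 1:
  x_1 = (8 - (2)·0.0000 - (-3.7)·0.0000) / (6.7) = 1.1940
  x_2 = (0 - (0.5)·0.0000 - (1)·0.0000) / (5.5) = 0.0000
  x_3 = (-4 - (-2)·0.0000 - (3.2)·0.0000) / (9.2) = -0.4348
Iteration 2:
  x_1 = (8 - (2)·0.0000 - (-3.7)·-0.4348) / (6.7) = 0.9539
  x_2 = (0 - (0.5)·1.1940 - (1)·-0.4348) / (5.5) = -0.0295
  x_3 = (-4 - (-2)·1.1940 - (3.2)·0.0000) / (9.2) = -0.1752
Change: (-0.2401, -0.0295, 0.2596) → max |·| = 0.2596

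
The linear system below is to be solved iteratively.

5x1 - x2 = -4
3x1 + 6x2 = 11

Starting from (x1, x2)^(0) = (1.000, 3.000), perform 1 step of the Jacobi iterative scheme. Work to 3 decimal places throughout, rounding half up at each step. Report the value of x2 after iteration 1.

1.333

Iteration 1:
  x1 = (-4 - (-1)·3.000) / (5) = -0.200
  x2 = (11 - (3)·1.000) / (6) = 1.333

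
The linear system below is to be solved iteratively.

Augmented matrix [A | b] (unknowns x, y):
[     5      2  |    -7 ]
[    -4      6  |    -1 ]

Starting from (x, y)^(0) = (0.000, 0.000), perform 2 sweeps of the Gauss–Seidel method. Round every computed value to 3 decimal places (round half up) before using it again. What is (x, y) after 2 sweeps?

(-0.960, -0.807)

Iteration 1:
  x = (-7 - (2)·0.000) / (5) = -1.400
  y = (-1 - (-4)·-1.400) / (6) = -1.100
Iteration 2:
  x = (-7 - (2)·-1.100) / (5) = -0.960
  y = (-1 - (-4)·-0.960) / (6) = -0.807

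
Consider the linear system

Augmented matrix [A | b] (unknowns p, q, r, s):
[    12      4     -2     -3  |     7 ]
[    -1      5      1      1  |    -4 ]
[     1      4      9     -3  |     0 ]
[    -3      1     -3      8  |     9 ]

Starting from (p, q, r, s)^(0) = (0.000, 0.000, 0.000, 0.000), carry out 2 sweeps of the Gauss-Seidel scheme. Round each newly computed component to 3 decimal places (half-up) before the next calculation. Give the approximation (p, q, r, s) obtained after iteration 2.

Iteration 1:
  p = (7 - (4)·0.000 - (-2)·0.000 - (-3)·0.000) / (12) = 0.583
  q = (-4 - (-1)·0.583 - (1)·0.000 - (1)·0.000) / (5) = -0.683
  r = (0 - (1)·0.583 - (4)·-0.683 - (-3)·0.000) / (9) = 0.239
  s = (9 - (-3)·0.583 - (1)·-0.683 - (-3)·0.239) / (8) = 1.519
Iteration 2:
  p = (7 - (4)·-0.683 - (-2)·0.239 - (-3)·1.519) / (12) = 1.231
  q = (-4 - (-1)·1.231 - (1)·0.239 - (1)·1.519) / (5) = -0.905
  r = (0 - (1)·1.231 - (4)·-0.905 - (-3)·1.519) / (9) = 0.772
  s = (9 - (-3)·1.231 - (1)·-0.905 - (-3)·0.772) / (8) = 1.989

(1.231, -0.905, 0.772, 1.989)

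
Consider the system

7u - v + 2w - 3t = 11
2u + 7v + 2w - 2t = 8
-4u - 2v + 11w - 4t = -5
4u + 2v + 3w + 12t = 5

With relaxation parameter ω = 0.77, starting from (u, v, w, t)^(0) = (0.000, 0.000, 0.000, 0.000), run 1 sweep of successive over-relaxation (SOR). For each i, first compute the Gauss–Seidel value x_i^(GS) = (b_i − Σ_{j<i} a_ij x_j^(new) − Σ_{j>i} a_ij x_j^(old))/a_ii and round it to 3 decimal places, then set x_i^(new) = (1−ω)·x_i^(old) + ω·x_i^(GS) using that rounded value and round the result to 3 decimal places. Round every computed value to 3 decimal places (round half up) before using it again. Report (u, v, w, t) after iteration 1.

Iteration 1:
  u: GS value = (11 - (-1)·0.000 - (2)·0.000 - (-3)·0.000) / (7) = 1.571;  u ← (1−ω)·0.000 + ω·1.571 = 1.210
  v: GS value = (8 - (2)·1.210 - (2)·0.000 - (-2)·0.000) / (7) = 0.797;  v ← (1−ω)·0.000 + ω·0.797 = 0.614
  w: GS value = (-5 - (-4)·1.210 - (-2)·0.614 - (-4)·0.000) / (11) = 0.097;  w ← (1−ω)·0.000 + ω·0.097 = 0.075
  t: GS value = (5 - (4)·1.210 - (2)·0.614 - (3)·0.075) / (12) = -0.108;  t ← (1−ω)·0.000 + ω·-0.108 = -0.083

(1.210, 0.614, 0.075, -0.083)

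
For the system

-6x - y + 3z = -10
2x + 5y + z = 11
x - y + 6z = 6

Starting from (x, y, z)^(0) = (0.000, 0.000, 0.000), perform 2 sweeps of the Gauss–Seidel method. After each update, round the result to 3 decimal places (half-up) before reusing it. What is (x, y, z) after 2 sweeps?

(1.900, 1.244, 0.891)

Iteration 1:
  x = (-10 - (-1)·0.000 - (3)·0.000) / (-6) = 1.667
  y = (11 - (2)·1.667 - (1)·0.000) / (5) = 1.533
  z = (6 - (1)·1.667 - (-1)·1.533) / (6) = 0.978
Iteration 2:
  x = (-10 - (-1)·1.533 - (3)·0.978) / (-6) = 1.900
  y = (11 - (2)·1.900 - (1)·0.978) / (5) = 1.244
  z = (6 - (1)·1.900 - (-1)·1.244) / (6) = 0.891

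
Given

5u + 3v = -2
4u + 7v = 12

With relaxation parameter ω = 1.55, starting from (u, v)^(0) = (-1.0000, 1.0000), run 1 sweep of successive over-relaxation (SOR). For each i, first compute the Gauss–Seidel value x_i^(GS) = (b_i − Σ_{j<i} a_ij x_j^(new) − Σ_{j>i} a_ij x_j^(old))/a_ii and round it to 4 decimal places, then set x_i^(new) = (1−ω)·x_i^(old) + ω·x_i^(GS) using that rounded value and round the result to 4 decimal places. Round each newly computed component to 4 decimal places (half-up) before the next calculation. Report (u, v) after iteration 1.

(-1.0000, 2.9928)

Iteration 1:
  u: GS value = (-2 - (3)·1.0000) / (5) = -1.0000;  u ← (1−ω)·-1.0000 + ω·-1.0000 = -1.0000
  v: GS value = (12 - (4)·-1.0000) / (7) = 2.2857;  v ← (1−ω)·1.0000 + ω·2.2857 = 2.9928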